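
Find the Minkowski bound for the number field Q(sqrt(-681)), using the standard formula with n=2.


d = -681, d mod 4 = 3, so disc(K) = 4d = -2724; |disc(K)| = 2724
Imaginary quadratic field, so n = 2, s = r2 = 1, r1 = 0
M = (n!/n^n) * (4/pi)^s * sqrt(|disc(K)|) = (2!/2^2) * (4/pi)^1 * sqrt(2724)
= 0.5 * 1.273240 * 52.191953
= 33.2264

33.2264


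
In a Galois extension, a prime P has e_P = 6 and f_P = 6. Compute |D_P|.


|D_P| = e * f
= 6 * 6
= 36

36


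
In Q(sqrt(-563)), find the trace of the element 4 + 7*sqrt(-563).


Tr(a + b*sqrt(d)) = (a + b*sqrt(d)) + (a - b*sqrt(d)) = 2a
= 2 * (4)
= 8

8


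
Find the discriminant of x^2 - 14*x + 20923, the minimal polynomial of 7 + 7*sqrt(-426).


The element 7 + 7*sqrt(-426) has minimal polynomial:
x^2 - 14*x + 20923
Discriminant = (-14)^2 - 4*(20923)
= 196 - 83692
= -83496

-83496


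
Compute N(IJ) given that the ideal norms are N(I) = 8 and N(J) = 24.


N(IJ) = N(I) * N(J)
= 8 * 24
= 192

192


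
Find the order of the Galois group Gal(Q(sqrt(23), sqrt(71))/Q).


The 2 square roots of distinct primes are multiplicatively independent over Q,
so [K:Q] = 2^2 and Gal(K/Q) is isomorphic to (Z/2Z)^2.
|Gal| = 2^2 = 4

4


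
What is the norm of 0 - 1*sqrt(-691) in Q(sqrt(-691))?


N(a + b*sqrt(d)) = a^2 - d*b^2
= (0)^2 - (-691)*(-1)^2
= 0 + 691
= 691

691


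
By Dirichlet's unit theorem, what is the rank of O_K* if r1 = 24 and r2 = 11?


By Dirichlet's unit theorem:
rank = r1 + r2 - 1
= 24 + 11 - 1
= 34

34


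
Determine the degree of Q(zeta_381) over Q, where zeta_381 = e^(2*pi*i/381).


The degree equals Euler's totient phi(381).
381 = 3 * 127
phi(381) = 252

252


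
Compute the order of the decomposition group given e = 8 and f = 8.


|D_P| = e * f
= 8 * 8
= 64

64


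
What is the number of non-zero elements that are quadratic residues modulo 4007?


For prime p, the number of non-zero quadratic residues is (p-1)/2.
= (4007-1)/2
= 2003

2003


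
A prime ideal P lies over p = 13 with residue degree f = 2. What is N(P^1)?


N(P^a) = p^(a*f)
= 13^(1*2)
= 13^2
= 169

169


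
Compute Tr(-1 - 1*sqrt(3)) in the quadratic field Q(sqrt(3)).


Tr(a + b*sqrt(d)) = (a + b*sqrt(d)) + (a - b*sqrt(d)) = 2a
= 2 * (-1)
= -2

-2


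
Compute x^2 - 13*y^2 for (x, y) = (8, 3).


x^2 - d*y^2
= 8^2 - 13*3^2
= 64 - 117
= -53

-53


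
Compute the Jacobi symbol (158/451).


Compute (158/451) via quadratic reciprocity:
  pull out 2: (2/451) = -1  (since 451 mod 8 = 3)
  reciprocity: (79/451) -> -(451/79)
  reduce: (56/79)
  pull out 2: (2/79) = +1  (since 79 mod 8 = 7)
  pull out 2: (2/79) = +1  (since 79 mod 8 = 7)
  pull out 2: (2/79) = +1  (since 79 mod 8 = 7)
  reciprocity: (7/79) -> -(79/7)
  reduce: (2/7)
  pull out 2: (2/7) = +1  (since 7 mod 8 = 7)
  (1/7) = 1
Product of signs = -1

-1


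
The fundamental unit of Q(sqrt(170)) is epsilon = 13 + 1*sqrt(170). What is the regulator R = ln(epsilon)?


epsilon = 13 + 1*sqrt(170)
= 26.0384
R = ln(26.0384)
= 3.2596

3.2596


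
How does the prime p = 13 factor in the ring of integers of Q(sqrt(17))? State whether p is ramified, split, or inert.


K = Q(sqrt(17)). Since d mod 4 = 1, disc(K) = 17.
Check p | disc: 17 mod 13 = 4.
p does not divide disc. Compute Legendre symbol (d/p):
4^((13-1)/2) mod 13 = 1
(d/p) = 1, so p splits: (p) = P*P' with e=1, f=1, g=2.
Therefore p is split.

split


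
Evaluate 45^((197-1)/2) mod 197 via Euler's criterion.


p = 197 is prime and the exponent is (p-1)/2 = 98, so by Euler's criterion 45^98 = (45/197) = +1 or -1 mod 197.
Compute by square-and-multiply:
  98 = 64 + 32 + 2 (binary 1100010)
  Repeated squaring mod 197: 45^1 = 45, 45^2 = 55, 45^4 = 70, 45^8 = 172, 45^16 = 34, 45^32 = 171, 45^64 = 85
  45^98 = 45^64 * 45^32 * 45^2 = 85 * 171 * 55 mod 197
    85 * 171 = 14535 = 154 mod 197
    154 * 55 = 8470 = 196 mod 197
  45^98 = 196 mod 197
Result 196 = p - 1 = -1 mod 197: 45 is a quadratic non-residue mod 197. As a residue in [0, p-1] the value is 196.
45^98 mod 197 = 196

196


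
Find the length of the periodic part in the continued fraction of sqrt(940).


Run the CF algorithm for sqrt(940).
a_0 = floor(sqrt(940)) = 30; set m_0=0, q_0=1.
Recurrence: m' = q*a - m,  q' = (d - m'^2)/q,  a' = floor((a_0 + m')/q').
  step 1: m=30, q=40, a=1
  step 2: m=10, q=21, a=1
  step 3: m=11, q=39, a=1
  step 4: m=28, q=4, a=14
  step 5: m=28, q=39, a=1
  step 6: m=11, q=21, a=1
  step 7: m=10, q=40, a=1
  step 8: m=30, q=1, a=60
a_8 = 2*a_0 = 60, so the period closes here.
sqrt(940) = [30; 1, 1, 1, 14, 1, 1, 1, 60]
Period length = 8

8


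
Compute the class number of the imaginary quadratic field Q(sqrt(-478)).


K = Q(sqrt(-478)). d mod 4 = 2, so D = disc(K) = 4d = -1912
h(K) equals the number of primitive reduced positive-definite forms (a, b, c) = a*x^2 + b*x*y + c*y^2 with b^2 - 4ac = D,
where reduced means |b| <= a <= c, with b >= 0 whenever |b| = a or a = c, and primitive means gcd(a, b, c) = 1.
Reduced forces 3a^2 <= |D| = 1912, so 1 <= a <= 25; b must have the parity of D, and c = (b^2 - D)/(4a) must be an integer >= a.
Enumerate a = 1..25, b in [-a, a]:
  a=1: (1, 0, 478)  [1]
  a=2: (2, 0, 239)  [1]
  a=3..12: none
  a=13: (13, -8, 38), (13, 8, 38)  [2]
  a=14..16: none
  a=17: (17, -14, 31), (17, 14, 31)  [2]
  a=18: none
  a=19: (19, -8, 26), (19, 8, 26)  [2]
  a=20..25: none
Total reduced forms: 1 + 1 + 2 + 2 + 2 = 8
h = 8

8


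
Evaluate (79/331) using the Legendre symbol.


p = 331 is prime, so compute (79/331) with the reciprocity algorithm (Jacobi-symbol steps: pull out 2s via (2/n), flip via reciprocity, reduce):
  reciprocity: (79/331) -> -(331/79)
  reduce: (15/79)
  reciprocity: (15/79) -> -(79/15)
  reduce: (4/15)
  pull out 2: (2/15) = +1  (since 15 mod 8 = 7)
  pull out 2: (2/15) = +1  (since 15 mod 8 = 7)
  (1/15) = 1
Product of signs = 1
(79/331) = 1

1


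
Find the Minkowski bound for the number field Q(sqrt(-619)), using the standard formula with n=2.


d = -619, d mod 4 = 1, so disc(K) = d = -619; |disc(K)| = 619
Imaginary quadratic field, so n = 2, s = r2 = 1, r1 = 0
M = (n!/n^n) * (4/pi)^s * sqrt(|disc(K)|) = (2!/2^2) * (4/pi)^1 * sqrt(619)
= 0.5 * 1.273240 * 24.879711
= 15.8389

15.8389


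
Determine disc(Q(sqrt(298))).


For K = Q(sqrt(d)) with d squarefree: disc(K) = d if d = 1 mod 4, and disc(K) = 4d if d = 2 or 3 mod 4.
Here d = 298, and d mod 4 = 2.
d = 2 mod 4, not 1 (O_K = Z[sqrt(d)]), so disc(K) = 4d = 4 * (298) = 1192

1192


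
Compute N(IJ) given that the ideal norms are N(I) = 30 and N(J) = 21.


N(IJ) = N(I) * N(J)
= 30 * 21
= 630

630


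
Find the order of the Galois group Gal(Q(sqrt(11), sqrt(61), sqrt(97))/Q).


The 3 square roots of distinct primes are multiplicatively independent over Q,
so [K:Q] = 2^3 and Gal(K/Q) is isomorphic to (Z/2Z)^3.
|Gal| = 2^3 = 8

8


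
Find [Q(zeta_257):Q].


The degree equals Euler's totient phi(257).
257 = 257
phi(257) = 256

256


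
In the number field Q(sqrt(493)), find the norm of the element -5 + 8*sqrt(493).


N(a + b*sqrt(d)) = a^2 - d*b^2
= (-5)^2 - (493)*(8)^2
= 25 - 31552
= -31527

-31527


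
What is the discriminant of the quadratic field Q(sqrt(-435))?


For K = Q(sqrt(d)) with d squarefree: disc(K) = d if d = 1 mod 4, and disc(K) = 4d if d = 2 or 3 mod 4.
Here d = -435, and d mod 4 = 1.
d = 1 mod 4 (O_K = Z[(1+sqrt(d))/2]), so disc(K) = d = -435

-435


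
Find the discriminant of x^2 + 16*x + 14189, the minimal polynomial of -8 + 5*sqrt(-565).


The element -8 + 5*sqrt(-565) has minimal polynomial:
x^2 + 16*x + 14189
Discriminant = (16)^2 - 4*(14189)
= 256 - 56756
= -56500

-56500


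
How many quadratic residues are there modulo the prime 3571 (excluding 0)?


For prime p, the number of non-zero quadratic residues is (p-1)/2.
= (3571-1)/2
= 1785

1785


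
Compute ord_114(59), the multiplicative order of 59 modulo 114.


We want ord_114(59), the smallest k >= 1 with 59^k = 1 mod 114.
n = 114 = 2 * 3 * 19, phi(114) = 36; the order divides phi(n).
Divisors of 36: 1, 2, 3, 4, 6, 9, 12, 18, 36
Repeated squaring mod 114: 59^1 = 59, 59^2 = 61, 59^4 = 73, 59^8 = 85, 59^16 = 43, 59^32 = 25
Test divisors in increasing order:
  k=1: 59^1 = 59 mod 114
  k=2: 59^2 = 61 mod 114
  k=3: 59^3 = 61 * 59 = 65 mod 114
  k=4: 59^4 = 73 mod 114
  k=6: 59^6 = 73 * 61 = 7 mod 114
  k=9: 59^9 = 85 * 59 = 113 mod 114
  k=12: 59^12 = 85 * 73 = 49 mod 114
  k=18: 59^18 = 43 * 61 = 1 mod 114  <- first divisor giving 1
Order = 18

18


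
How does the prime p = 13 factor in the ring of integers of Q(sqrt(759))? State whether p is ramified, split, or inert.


K = Q(sqrt(759)). Since d mod 4 = 3, disc(K) = 3036.
Check p | disc: 3036 mod 13 = 7.
p does not divide disc. Compute Legendre symbol (d/p):
5^((13-1)/2) mod 13 = -1
(d/p) = -1, so p is inert: (p) stays prime with e=1, f=2, g=1.
Therefore p is inert.

inert


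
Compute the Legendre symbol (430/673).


p = 673 is prime, so compute (430/673) with the reciprocity algorithm (Jacobi-symbol steps: pull out 2s via (2/n), flip via reciprocity, reduce):
  pull out 2: (2/673) = +1  (since 673 mod 8 = 1)
  reciprocity: (215/673) -> +(673/215)
  reduce: (28/215)
  pull out 2: (2/215) = +1  (since 215 mod 8 = 7)
  pull out 2: (2/215) = +1  (since 215 mod 8 = 7)
  reciprocity: (7/215) -> -(215/7)
  reduce: (5/7)
  reciprocity: (5/7) -> +(7/5)
  reduce: (2/5)
  pull out 2: (2/5) = -1  (since 5 mod 8 = 5)
  (1/5) = 1
Product of signs = 1
(430/673) = 1

1


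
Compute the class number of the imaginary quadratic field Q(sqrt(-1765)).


K = Q(sqrt(-1765)). d mod 4 = 3, so D = disc(K) = 4d = -7060
h(K) equals the number of primitive reduced positive-definite forms (a, b, c) = a*x^2 + b*x*y + c*y^2 with b^2 - 4ac = D,
where reduced means |b| <= a <= c, with b >= 0 whenever |b| = a or a = c, and primitive means gcd(a, b, c) = 1.
Reduced forces 3a^2 <= |D| = 7060, so 1 <= a <= 48; b must have the parity of D, and c = (b^2 - D)/(4a) must be an integer >= a.
Enumerate a = 1..48, b in [-a, a]:
  a=1: (1, 0, 1765)  [1]
  a=2: (2, 2, 883)  [1]
  a=3..4: none
  a=5: (5, 0, 353)  [1]
  a=6..9: none
  a=10: (10, 10, 179)  [1]
  a=11..12: none
  a=13: (13, -8, 137), (13, 8, 137)  [2]
  a=14..22: none
  a=23: (23, -22, 82), (23, 22, 82)  [2]
  a=24..25: none
  a=26: (26, -18, 71), (26, 18, 71)  [2]
  a=27..28: none
  a=29: (29, -4, 61), (29, 4, 61)  [2]
  a=30: none
  a=31: (31, -16, 59), (31, 16, 59)  [2]
  a=32..36: none
  a=37: (37, -28, 53), (37, 28, 53)  [2]
  a=38..40: none
  a=41: (41, -22, 46), (41, 22, 46)  [2]
  a=42: none
  a=43: (43, -32, 47), (43, 32, 47)  [2]
  a=44..48: none
Total reduced forms: 1 + 1 + 1 + 1 + 2 + 2 + 2 + 2 + 2 + 2 + 2 + 2 = 20
h = 20

20


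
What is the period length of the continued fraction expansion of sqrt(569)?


Run the CF algorithm for sqrt(569).
a_0 = floor(sqrt(569)) = 23; set m_0=0, q_0=1.
Recurrence: m' = q*a - m,  q' = (d - m'^2)/q,  a' = floor((a_0 + m')/q').
  step 1: m=23, q=40, a=1
  step 2: m=17, q=7, a=5
  step 3: m=18, q=35, a=1
  step 4: m=17, q=8, a=5
  step 5: m=23, q=5, a=9
  step 6: m=22, q=17, a=2
  step 7: m=12, q=25, a=1
  step 8: m=13, q=16, a=2
  step 9: m=19, q=13, a=3
  step 10: m=20, q=13, a=3
  step 11: m=19, q=16, a=2
  step 12: m=13, q=25, a=1
  step 13: m=12, q=17, a=2
  step 14: m=22, q=5, a=9
  step 15: m=23, q=8, a=5
  step 16: m=17, q=35, a=1
  step 17: m=18, q=7, a=5
  step 18: m=17, q=40, a=1
  step 19: m=23, q=1, a=46
a_19 = 2*a_0 = 46, so the period closes here.
sqrt(569) = [23; 1, 5, 1, 5, 9, 2, 1, 2, 3, 3, 2, 1, 2, 9, 5, 1, 5, 1, 46]
Period length = 19

19


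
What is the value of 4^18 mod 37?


p = 37 is prime and the exponent is (p-1)/2 = 18, so by Euler's criterion 4^18 = (4/37) = +1 or -1 mod 37.
Compute by square-and-multiply:
  18 = 16 + 2 (binary 10010)
  Repeated squaring mod 37: 4^1 = 4, 4^2 = 16, 4^4 = 34, 4^8 = 9, 4^16 = 7
  4^18 = 4^16 * 4^2 = 7 * 16 mod 37
    7 * 16 = 112 = 1 mod 37
  4^18 = 1 mod 37
Result 1: 4 is a quadratic residue mod 37.
4^18 mod 37 = 1

1


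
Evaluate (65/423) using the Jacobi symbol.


Compute (65/423) via quadratic reciprocity:
  reciprocity: (65/423) -> +(423/65)
  reduce: (33/65)
  reciprocity: (33/65) -> +(65/33)
  reduce: (32/33)
  pull out 2: (2/33) = +1  (since 33 mod 8 = 1)
  pull out 2: (2/33) = +1  (since 33 mod 8 = 1)
  pull out 2: (2/33) = +1  (since 33 mod 8 = 1)
  pull out 2: (2/33) = +1  (since 33 mod 8 = 1)
  pull out 2: (2/33) = +1  (since 33 mod 8 = 1)
  (1/33) = 1
Product of signs = 1

1


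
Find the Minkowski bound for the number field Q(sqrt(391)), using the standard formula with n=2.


d = 391, d mod 4 = 3, so disc(K) = 4d = 1564; |disc(K)| = 1564
Real quadratic field, so n = 2, s = r2 = 0, r1 = 2
M = (n!/n^n) * (4/pi)^s * sqrt(|disc(K)|) = (2!/2^2) * (4/pi)^0 * sqrt(1564)
= 0.5 * 1.000000 * 39.547440
= 19.7737

19.7737


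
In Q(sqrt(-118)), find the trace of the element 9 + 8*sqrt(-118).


Tr(a + b*sqrt(d)) = (a + b*sqrt(d)) + (a - b*sqrt(d)) = 2a
= 2 * (9)
= 18

18


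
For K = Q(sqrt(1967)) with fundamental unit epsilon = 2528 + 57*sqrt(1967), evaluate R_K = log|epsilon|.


epsilon = 2528 + 57*sqrt(1967)
= 5055.9998
R = ln(5055.9998)
= 8.5283

8.5283


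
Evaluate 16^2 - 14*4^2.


x^2 - d*y^2
= 16^2 - 14*4^2
= 256 - 224
= 32

32


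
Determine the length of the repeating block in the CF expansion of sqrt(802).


Run the CF algorithm for sqrt(802).
a_0 = floor(sqrt(802)) = 28; set m_0=0, q_0=1.
Recurrence: m' = q*a - m,  q' = (d - m'^2)/q,  a' = floor((a_0 + m')/q').
  step 1: m=28, q=18, a=3
  step 2: m=26, q=7, a=7
  step 3: m=23, q=39, a=1
  step 4: m=16, q=14, a=3
  step 5: m=26, q=9, a=6
  step 6: m=28, q=2, a=28
  step 7: m=28, q=9, a=6
  step 8: m=26, q=14, a=3
  step 9: m=16, q=39, a=1
  step 10: m=23, q=7, a=7
  step 11: m=26, q=18, a=3
  step 12: m=28, q=1, a=56
a_12 = 2*a_0 = 56, so the period closes here.
sqrt(802) = [28; 3, 7, 1, 3, 6, 28, 6, 3, 1, 7, 3, 56]
Period length = 12

12


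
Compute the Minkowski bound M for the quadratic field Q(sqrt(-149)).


d = -149, d mod 4 = 3, so disc(K) = 4d = -596; |disc(K)| = 596
Imaginary quadratic field, so n = 2, s = r2 = 1, r1 = 0
M = (n!/n^n) * (4/pi)^s * sqrt(|disc(K)|) = (2!/2^2) * (4/pi)^1 * sqrt(596)
= 0.5 * 1.273240 * 24.413111
= 15.5419

15.5419


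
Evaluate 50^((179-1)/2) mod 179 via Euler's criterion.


p = 179 is prime and the exponent is (p-1)/2 = 89, so by Euler's criterion 50^89 = (50/179) = +1 or -1 mod 179.
Compute by square-and-multiply:
  89 = 64 + 16 + 8 + 1 (binary 1011001)
  Repeated squaring mod 179: 50^1 = 50, 50^2 = 173, 50^4 = 36, 50^8 = 43, 50^16 = 59, 50^32 = 80, 50^64 = 135
  50^89 = 50^64 * 50^16 * 50^8 * 50^1 = 135 * 59 * 43 * 50 mod 179
    135 * 59 = 7965 = 89 mod 179
    89 * 43 = 3827 = 68 mod 179
    68 * 50 = 3400 = 178 mod 179
  50^89 = 178 mod 179
Result 178 = p - 1 = -1 mod 179: 50 is a quadratic non-residue mod 179. As a residue in [0, p-1] the value is 178.
50^89 mod 179 = 178

178


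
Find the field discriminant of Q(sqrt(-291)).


For K = Q(sqrt(d)) with d squarefree: disc(K) = d if d = 1 mod 4, and disc(K) = 4d if d = 2 or 3 mod 4.
Here d = -291, and d mod 4 = 1.
d = 1 mod 4 (O_K = Z[(1+sqrt(d))/2]), so disc(K) = d = -291

-291


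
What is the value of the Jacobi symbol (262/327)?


Compute (262/327) via quadratic reciprocity:
  pull out 2: (2/327) = +1  (since 327 mod 8 = 7)
  reciprocity: (131/327) -> -(327/131)
  reduce: (65/131)
  reciprocity: (65/131) -> +(131/65)
  reduce: (1/65)
  (1/65) = 1
Product of signs = -1

-1


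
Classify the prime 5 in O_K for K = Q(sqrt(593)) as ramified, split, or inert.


K = Q(sqrt(593)). Since d mod 4 = 1, disc(K) = 593.
Check p | disc: 593 mod 5 = 3.
p does not divide disc. Compute Legendre symbol (d/p):
3^((5-1)/2) mod 5 = -1
(d/p) = -1, so p is inert: (p) stays prime with e=1, f=2, g=1.
Therefore p is inert.

inert


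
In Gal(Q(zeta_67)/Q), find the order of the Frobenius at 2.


The Frobenius at p in Gal(Q(zeta_n)/Q) = (Z/nZ)* is the class of p, so its order is ord_67(2), the smallest k >= 1 with 2^k = 1 mod 67.
n = 67 = 67, phi(67) = 66; the order divides phi(n).
Divisors of 66: 1, 2, 3, 6, 11, 22, 33, 66
Repeated squaring mod 67: 2^1 = 2, 2^2 = 4, 2^4 = 16, 2^8 = 55, 2^16 = 10, 2^32 = 33, 2^64 = 17
Test divisors in increasing order:
  k=1: 2^1 = 2 mod 67
  k=2: 2^2 = 4 mod 67
  k=3: 2^3 = 4 * 2 = 8 mod 67
  k=6: 2^6 = 16 * 4 = 64 mod 67
  k=11: 2^11 = 55 * 4 * 2 = 38 mod 67
  k=22: 2^22 = 10 * 16 * 4 = 37 mod 67
  k=33: 2^33 = 33 * 2 = 66 mod 67
  k=66: 2^66 = 17 * 4 = 1 mod 67  <- first divisor giving 1
Order = 66

66


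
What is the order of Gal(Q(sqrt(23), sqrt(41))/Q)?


The 2 square roots of distinct primes are multiplicatively independent over Q,
so [K:Q] = 2^2 and Gal(K/Q) is isomorphic to (Z/2Z)^2.
|Gal| = 2^2 = 4

4


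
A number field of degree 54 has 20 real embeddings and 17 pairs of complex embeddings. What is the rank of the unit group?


By Dirichlet's unit theorem:
rank = r1 + r2 - 1
= 20 + 17 - 1
= 36

36


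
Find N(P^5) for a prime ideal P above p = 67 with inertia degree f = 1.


N(P^a) = p^(a*f)
= 67^(5*1)
= 67^5
= 1350125107

1350125107


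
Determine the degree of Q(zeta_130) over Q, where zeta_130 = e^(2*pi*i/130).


The degree equals Euler's totient phi(130).
130 = 2 * 5 * 13
phi(130) = 48

48


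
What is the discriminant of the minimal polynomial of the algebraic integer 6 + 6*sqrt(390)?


The element 6 + 6*sqrt(390) has minimal polynomial:
x^2 - 12*x - 14004
Discriminant = (-12)^2 - 4*(-14004)
= 144 + 56016
= 56160

56160


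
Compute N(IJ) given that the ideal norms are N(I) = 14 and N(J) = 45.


N(IJ) = N(I) * N(J)
= 14 * 45
= 630

630


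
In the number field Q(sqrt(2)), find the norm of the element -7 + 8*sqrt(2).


N(a + b*sqrt(d)) = a^2 - d*b^2
= (-7)^2 - (2)*(8)^2
= 49 - 128
= -79

-79


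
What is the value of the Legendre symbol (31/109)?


p = 109 is prime, so compute (31/109) with the reciprocity algorithm (Jacobi-symbol steps: pull out 2s via (2/n), flip via reciprocity, reduce):
  reciprocity: (31/109) -> +(109/31)
  reduce: (16/31)
  pull out 2: (2/31) = +1  (since 31 mod 8 = 7)
  pull out 2: (2/31) = +1  (since 31 mod 8 = 7)
  pull out 2: (2/31) = +1  (since 31 mod 8 = 7)
  pull out 2: (2/31) = +1  (since 31 mod 8 = 7)
  (1/31) = 1
Product of signs = 1
(31/109) = 1

1


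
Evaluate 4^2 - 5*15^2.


x^2 - d*y^2
= 4^2 - 5*15^2
= 16 - 1125
= -1109

-1109


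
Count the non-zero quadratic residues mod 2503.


For prime p, the number of non-zero quadratic residues is (p-1)/2.
= (2503-1)/2
= 1251

1251


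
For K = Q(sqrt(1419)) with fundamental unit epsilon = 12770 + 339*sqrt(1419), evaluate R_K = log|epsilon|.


epsilon = 12770 + 339*sqrt(1419)
= 25540.0000
R = ln(25540.0000)
= 10.1480

10.1480


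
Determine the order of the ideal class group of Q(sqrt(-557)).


K = Q(sqrt(-557)). d mod 4 = 3, so D = disc(K) = 4d = -2228
h(K) equals the number of primitive reduced positive-definite forms (a, b, c) = a*x^2 + b*x*y + c*y^2 with b^2 - 4ac = D,
where reduced means |b| <= a <= c, with b >= 0 whenever |b| = a or a = c, and primitive means gcd(a, b, c) = 1.
Reduced forces 3a^2 <= |D| = 2228, so 1 <= a <= 27; b must have the parity of D, and c = (b^2 - D)/(4a) must be an integer >= a.
Enumerate a = 1..27, b in [-a, a]:
  a=1: (1, 0, 557)  [1]
  a=2: (2, 2, 279)  [1]
  a=3: (3, -2, 186), (3, 2, 186)  [2]
  a=4..5: none
  a=6: (6, -2, 93), (6, 2, 93)  [2]
  a=7..8: none
  a=9: (9, -2, 62), (9, 2, 62)  [2]
  a=10: none
  a=11: (11, -4, 51), (11, 4, 51)  [2]
  a=12..16: none
  a=17: (17, -4, 33), (17, 4, 33)  [2]
  a=18: (18, -2, 31), (18, 2, 31)  [2]
  a=19..21: none
  a=22: (22, -18, 29), (22, 18, 29)  [2]
  a=23: (23, -16, 27), (23, 16, 27)  [2]
  a=24..27: none
Total reduced forms: 1 + 1 + 2 + 2 + 2 + 2 + 2 + 2 + 2 + 2 = 18
h = 18

18


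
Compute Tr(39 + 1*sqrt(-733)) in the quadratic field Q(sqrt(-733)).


Tr(a + b*sqrt(d)) = (a + b*sqrt(d)) + (a - b*sqrt(d)) = 2a
= 2 * (39)
= 78

78


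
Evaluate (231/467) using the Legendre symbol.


p = 467 is prime, so compute (231/467) with the reciprocity algorithm (Jacobi-symbol steps: pull out 2s via (2/n), flip via reciprocity, reduce):
  reciprocity: (231/467) -> -(467/231)
  reduce: (5/231)
  reciprocity: (5/231) -> +(231/5)
  reduce: (1/5)
  (1/5) = 1
Product of signs = -1
(231/467) = -1

-1


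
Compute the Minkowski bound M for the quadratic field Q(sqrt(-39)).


d = -39, d mod 4 = 1, so disc(K) = d = -39; |disc(K)| = 39
Imaginary quadratic field, so n = 2, s = r2 = 1, r1 = 0
M = (n!/n^n) * (4/pi)^s * sqrt(|disc(K)|) = (2!/2^2) * (4/pi)^1 * sqrt(39)
= 0.5 * 1.273240 * 6.244998
= 3.9757

3.9757


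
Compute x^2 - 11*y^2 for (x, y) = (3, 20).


x^2 - d*y^2
= 3^2 - 11*20^2
= 9 - 4400
= -4391

-4391


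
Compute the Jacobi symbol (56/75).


Compute (56/75) via quadratic reciprocity:
  pull out 2: (2/75) = -1  (since 75 mod 8 = 3)
  pull out 2: (2/75) = -1  (since 75 mod 8 = 3)
  pull out 2: (2/75) = -1  (since 75 mod 8 = 3)
  reciprocity: (7/75) -> -(75/7)
  reduce: (5/7)
  reciprocity: (5/7) -> +(7/5)
  reduce: (2/5)
  pull out 2: (2/5) = -1  (since 5 mod 8 = 5)
  (1/5) = 1
Product of signs = -1

-1


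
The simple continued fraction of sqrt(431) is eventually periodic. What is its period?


Run the CF algorithm for sqrt(431).
a_0 = floor(sqrt(431)) = 20; set m_0=0, q_0=1.
Recurrence: m' = q*a - m,  q' = (d - m'^2)/q,  a' = floor((a_0 + m')/q').
  step 1: m=20, q=31, a=1
  step 2: m=11, q=10, a=3
  step 3: m=19, q=7, a=5
  step 4: m=16, q=25, a=1
  step 5: m=9, q=14, a=2
  step 6: m=19, q=5, a=7
  step 7: m=16, q=35, a=1
  step 8: m=19, q=2, a=19
  step 9: m=19, q=35, a=1
  step 10: m=16, q=5, a=7
  step 11: m=19, q=14, a=2
  step 12: m=9, q=25, a=1
  step 13: m=16, q=7, a=5
  step 14: m=19, q=10, a=3
  step 15: m=11, q=31, a=1
  step 16: m=20, q=1, a=40
a_16 = 2*a_0 = 40, so the period closes here.
sqrt(431) = [20; 1, 3, 5, 1, 2, 7, 1, 19, 1, 7, 2, 1, 5, 3, 1, 40]
Period length = 16

16


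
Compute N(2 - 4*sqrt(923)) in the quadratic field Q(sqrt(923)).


N(a + b*sqrt(d)) = a^2 - d*b^2
= (2)^2 - (923)*(-4)^2
= 4 - 14768
= -14764

-14764


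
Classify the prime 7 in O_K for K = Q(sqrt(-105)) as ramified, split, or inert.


K = Q(sqrt(-105)). Since d mod 4 = 3, disc(K) = -420.
Check p | disc: -420 mod 7 = 0.
p divides disc, so p ramifies: (p) = P^2 with e=2, f=1, g=1.
Therefore p is ramified.

ramified


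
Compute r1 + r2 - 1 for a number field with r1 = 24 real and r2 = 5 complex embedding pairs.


By Dirichlet's unit theorem:
rank = r1 + r2 - 1
= 24 + 5 - 1
= 28

28


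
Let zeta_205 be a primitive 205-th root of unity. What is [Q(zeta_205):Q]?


The degree equals Euler's totient phi(205).
205 = 5 * 41
phi(205) = 160

160


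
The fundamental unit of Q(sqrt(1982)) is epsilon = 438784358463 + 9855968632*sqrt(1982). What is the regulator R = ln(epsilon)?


epsilon = 438784358463 + 9855968632*sqrt(1982)
= 8.7757e+11
R = ln(8.7757e+11)
= 27.5004

27.5004


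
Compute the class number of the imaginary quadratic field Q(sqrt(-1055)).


K = Q(sqrt(-1055)). d mod 4 = 1, so D = disc(K) = d = -1055
h(K) equals the number of primitive reduced positive-definite forms (a, b, c) = a*x^2 + b*x*y + c*y^2 with b^2 - 4ac = D,
where reduced means |b| <= a <= c, with b >= 0 whenever |b| = a or a = c, and primitive means gcd(a, b, c) = 1.
Reduced forces 3a^2 <= |D| = 1055, so 1 <= a <= 18; b must have the parity of D, and c = (b^2 - D)/(4a) must be an integer >= a.
Enumerate a = 1..18, b in [-a, a]:
  a=1: (1, 1, 264)  [1]
  a=2: (2, -1, 132), (2, 1, 132)  [2]
  a=3: (3, -1, 88), (3, 1, 88)  [2]
  a=4: (4, -1, 66), (4, 1, 66)  [2]
  a=5: (5, 5, 54)  [1]
  a=6: (6, -5, 45), (6, -1, 44), (6, 1, 44), (6, 5, 45)  [4]
  a=7: (7, -3, 38), (7, 3, 38)  [2]
  a=8: (8, -1, 33), (8, 1, 33)  [2]
  a=9: (9, -5, 30), (9, 5, 30)  [2]
  a=10: (10, -5, 27), (10, 5, 27)  [2]
  a=11: (11, -1, 24), (11, 1, 24)  [2]
  a=12: (12, -7, 23), (12, -1, 22), (12, 1, 22), (12, 7, 23)  [4]
  a=13: none
  a=14: (14, -11, 21), (14, -3, 19), (14, 3, 19), (14, 11, 21)  [4]
  a=15: (15, -5, 18), (15, 5, 18)  [2]
  a=16: (16, -15, 20), (16, 15, 20)  [2]
  a=17: (17, -13, 18), (17, 13, 18)  [2]
  a=18: none
Total reduced forms: 1 + 2 + 2 + 2 + 1 + 4 + 2 + 2 + 2 + 2 + 2 + 4 + 4 + 2 + 2 + 2 = 36
h = 36

36


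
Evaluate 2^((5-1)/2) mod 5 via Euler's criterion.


p = 5 is prime and the exponent is (p-1)/2 = 2, so by Euler's criterion 2^2 = (2/5) = +1 or -1 mod 5.
Compute by square-and-multiply:
  2 = 2 (binary 10)
  Repeated squaring mod 5: 2^1 = 2, 2^2 = 4
  2^2 = 4 mod 5
Result 4 = p - 1 = -1 mod 5: 2 is a quadratic non-residue mod 5. As a residue in [0, p-1] the value is 4.
2^2 mod 5 = 4

4


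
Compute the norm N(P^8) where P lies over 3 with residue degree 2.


N(P^a) = p^(a*f)
= 3^(8*2)
= 3^16
= 43046721

43046721


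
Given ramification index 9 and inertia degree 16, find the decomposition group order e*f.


|D_P| = e * f
= 9 * 16
= 144

144


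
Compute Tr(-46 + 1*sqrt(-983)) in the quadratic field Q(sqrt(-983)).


Tr(a + b*sqrt(d)) = (a + b*sqrt(d)) + (a - b*sqrt(d)) = 2a
= 2 * (-46)
= -92

-92


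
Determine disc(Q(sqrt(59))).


For K = Q(sqrt(d)) with d squarefree: disc(K) = d if d = 1 mod 4, and disc(K) = 4d if d = 2 or 3 mod 4.
Here d = 59, and d mod 4 = 3.
d = 3 mod 4, not 1 (O_K = Z[sqrt(d)]), so disc(K) = 4d = 4 * (59) = 236

236


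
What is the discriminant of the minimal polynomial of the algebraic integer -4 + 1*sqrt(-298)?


The element -4 + 1*sqrt(-298) has minimal polynomial:
x^2 + 8*x + 314
Discriminant = (8)^2 - 4*(314)
= 64 - 1256
= -1192

-1192


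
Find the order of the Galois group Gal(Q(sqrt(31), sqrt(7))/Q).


The 2 square roots of distinct primes are multiplicatively independent over Q,
so [K:Q] = 2^2 and Gal(K/Q) is isomorphic to (Z/2Z)^2.
|Gal| = 2^2 = 4

4


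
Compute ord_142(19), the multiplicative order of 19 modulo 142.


We want ord_142(19), the smallest k >= 1 with 19^k = 1 mod 142.
n = 142 = 2 * 71, phi(142) = 70; the order divides phi(n).
Divisors of 70: 1, 2, 5, 7, 10, 14, 35, 70
Repeated squaring mod 142: 19^1 = 19, 19^2 = 77, 19^4 = 107, 19^8 = 89, 19^16 = 111, 19^32 = 109, 19^64 = 95
Test divisors in increasing order:
  k=1: 19^1 = 19 mod 142
  k=2: 19^2 = 77 mod 142
  k=5: 19^5 = 107 * 19 = 45 mod 142
  k=7: 19^7 = 107 * 77 * 19 = 57 mod 142
  k=10: 19^10 = 89 * 77 = 37 mod 142
  k=14: 19^14 = 89 * 107 * 77 = 125 mod 142
  k=35: 19^35 = 109 * 77 * 19 = 1 mod 142  <- first divisor giving 1
Order = 35

35


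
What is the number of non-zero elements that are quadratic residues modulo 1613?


For prime p, the number of non-zero quadratic residues is (p-1)/2.
= (1613-1)/2
= 806

806


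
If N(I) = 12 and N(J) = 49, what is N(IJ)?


N(IJ) = N(I) * N(J)
= 12 * 49
= 588

588


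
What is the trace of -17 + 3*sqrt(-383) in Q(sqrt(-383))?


Tr(a + b*sqrt(d)) = (a + b*sqrt(d)) + (a - b*sqrt(d)) = 2a
= 2 * (-17)
= -34

-34


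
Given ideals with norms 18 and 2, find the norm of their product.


N(IJ) = N(I) * N(J)
= 18 * 2
= 36

36


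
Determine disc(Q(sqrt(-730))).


For K = Q(sqrt(d)) with d squarefree: disc(K) = d if d = 1 mod 4, and disc(K) = 4d if d = 2 or 3 mod 4.
Here d = -730, and d mod 4 = 2.
d = 2 mod 4, not 1 (O_K = Z[sqrt(d)]), so disc(K) = 4d = 4 * (-730) = -2920

-2920


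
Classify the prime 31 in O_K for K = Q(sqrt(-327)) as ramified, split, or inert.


K = Q(sqrt(-327)). Since d mod 4 = 1, disc(K) = -327.
Check p | disc: -327 mod 31 = 14.
p does not divide disc. Compute Legendre symbol (d/p):
14^((31-1)/2) mod 31 = 1
(d/p) = 1, so p splits: (p) = P*P' with e=1, f=1, g=2.
Therefore p is split.

split


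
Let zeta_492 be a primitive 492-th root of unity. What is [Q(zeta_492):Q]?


The degree equals Euler's totient phi(492).
492 = 2^2 * 3 * 41
phi(492) = 160

160


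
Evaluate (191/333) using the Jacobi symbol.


Compute (191/333) via quadratic reciprocity:
  reciprocity: (191/333) -> +(333/191)
  reduce: (142/191)
  pull out 2: (2/191) = +1  (since 191 mod 8 = 7)
  reciprocity: (71/191) -> -(191/71)
  reduce: (49/71)
  reciprocity: (49/71) -> +(71/49)
  reduce: (22/49)
  pull out 2: (2/49) = +1  (since 49 mod 8 = 1)
  reciprocity: (11/49) -> +(49/11)
  reduce: (5/11)
  reciprocity: (5/11) -> +(11/5)
  reduce: (1/5)
  (1/5) = 1
Product of signs = -1

-1


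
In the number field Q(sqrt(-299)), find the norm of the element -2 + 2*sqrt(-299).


N(a + b*sqrt(d)) = a^2 - d*b^2
= (-2)^2 - (-299)*(2)^2
= 4 + 1196
= 1200

1200


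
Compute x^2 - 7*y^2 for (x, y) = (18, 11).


x^2 - d*y^2
= 18^2 - 7*11^2
= 324 - 847
= -523

-523


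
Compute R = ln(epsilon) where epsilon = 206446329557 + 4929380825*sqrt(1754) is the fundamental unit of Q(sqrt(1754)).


epsilon = 206446329557 + 4929380825*sqrt(1754)
= 4.1289e+11
R = ln(4.1289e+11)
= 26.7465

26.7465


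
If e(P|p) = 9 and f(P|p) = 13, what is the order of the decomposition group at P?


|D_P| = e * f
= 9 * 13
= 117

117


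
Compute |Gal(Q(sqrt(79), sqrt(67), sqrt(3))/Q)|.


The 3 square roots of distinct primes are multiplicatively independent over Q,
so [K:Q] = 2^3 and Gal(K/Q) is isomorphic to (Z/2Z)^3.
|Gal| = 2^3 = 8

8


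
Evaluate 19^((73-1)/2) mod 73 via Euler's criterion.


p = 73 is prime and the exponent is (p-1)/2 = 36, so by Euler's criterion 19^36 = (19/73) = +1 or -1 mod 73.
Compute by square-and-multiply:
  36 = 32 + 4 (binary 100100)
  Repeated squaring mod 73: 19^1 = 19, 19^2 = 69, 19^4 = 16, 19^8 = 37, 19^16 = 55, 19^32 = 32
  19^36 = 19^32 * 19^4 = 32 * 16 mod 73
    32 * 16 = 512 = 1 mod 73
  19^36 = 1 mod 73
Result 1: 19 is a quadratic residue mod 73.
19^36 mod 73 = 1

1


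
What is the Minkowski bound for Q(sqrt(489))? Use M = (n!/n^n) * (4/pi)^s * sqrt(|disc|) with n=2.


d = 489, d mod 4 = 1, so disc(K) = d = 489; |disc(K)| = 489
Real quadratic field, so n = 2, s = r2 = 0, r1 = 2
M = (n!/n^n) * (4/pi)^s * sqrt(|disc(K)|) = (2!/2^2) * (4/pi)^0 * sqrt(489)
= 0.5 * 1.000000 * 22.113344
= 11.0567

11.0567


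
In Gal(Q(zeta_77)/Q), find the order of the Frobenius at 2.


The Frobenius at p in Gal(Q(zeta_n)/Q) = (Z/nZ)* is the class of p, so its order is ord_77(2), the smallest k >= 1 with 2^k = 1 mod 77.
n = 77 = 7 * 11, phi(77) = 60; the order divides phi(n).
Divisors of 60: 1, 2, 3, 4, 5, 6, 10, 12, 15, 20, 30, 60
Repeated squaring mod 77: 2^1 = 2, 2^2 = 4, 2^4 = 16, 2^8 = 25, 2^16 = 9, 2^32 = 4
Test divisors in increasing order:
  k=1: 2^1 = 2 mod 77
  k=2: 2^2 = 4 mod 77
  k=3: 2^3 = 4 * 2 = 8 mod 77
  k=4: 2^4 = 16 mod 77
  k=5: 2^5 = 16 * 2 = 32 mod 77
  k=6: 2^6 = 16 * 4 = 64 mod 77
  k=10: 2^10 = 25 * 4 = 23 mod 77
  k=12: 2^12 = 25 * 16 = 15 mod 77
  k=15: 2^15 = 25 * 16 * 4 * 2 = 43 mod 77
  k=20: 2^20 = 9 * 16 = 67 mod 77
  k=30: 2^30 = 9 * 25 * 16 * 4 = 1 mod 77  <- first divisor giving 1
Order = 30

30


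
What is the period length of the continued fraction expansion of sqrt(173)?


Run the CF algorithm for sqrt(173).
a_0 = floor(sqrt(173)) = 13; set m_0=0, q_0=1.
Recurrence: m' = q*a - m,  q' = (d - m'^2)/q,  a' = floor((a_0 + m')/q').
  step 1: m=13, q=4, a=6
  step 2: m=11, q=13, a=1
  step 3: m=2, q=13, a=1
  step 4: m=11, q=4, a=6
  step 5: m=13, q=1, a=26
a_5 = 2*a_0 = 26, so the period closes here.
sqrt(173) = [13; 6, 1, 1, 6, 26]
Period length = 5

5


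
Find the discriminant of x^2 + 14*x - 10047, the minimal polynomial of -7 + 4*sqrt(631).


The element -7 + 4*sqrt(631) has minimal polynomial:
x^2 + 14*x - 10047
Discriminant = (14)^2 - 4*(-10047)
= 196 + 40188
= 40384

40384


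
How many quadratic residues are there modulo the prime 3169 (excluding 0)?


For prime p, the number of non-zero quadratic residues is (p-1)/2.
= (3169-1)/2
= 1584

1584


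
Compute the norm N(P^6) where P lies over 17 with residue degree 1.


N(P^a) = p^(a*f)
= 17^(6*1)
= 17^6
= 24137569

24137569


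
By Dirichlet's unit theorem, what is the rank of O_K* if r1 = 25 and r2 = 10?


By Dirichlet's unit theorem:
rank = r1 + r2 - 1
= 25 + 10 - 1
= 34

34


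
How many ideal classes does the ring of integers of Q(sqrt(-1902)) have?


K = Q(sqrt(-1902)). d mod 4 = 2, so D = disc(K) = 4d = -7608
h(K) equals the number of primitive reduced positive-definite forms (a, b, c) = a*x^2 + b*x*y + c*y^2 with b^2 - 4ac = D,
where reduced means |b| <= a <= c, with b >= 0 whenever |b| = a or a = c, and primitive means gcd(a, b, c) = 1.
Reduced forces 3a^2 <= |D| = 7608, so 1 <= a <= 50; b must have the parity of D, and c = (b^2 - D)/(4a) must be an integer >= a.
Enumerate a = 1..50, b in [-a, a]:
  a=1: (1, 0, 1902)  [1]
  a=2: (2, 0, 951)  [1]
  a=3: (3, 0, 634)  [1]
  a=4..5: none
  a=6: (6, 0, 317)  [1]
  a=7: (7, -6, 273), (7, 6, 273)  [2]
  a=8..10: none
  a=11: (11, -2, 173), (11, 2, 173)  [2]
  a=12: none
  a=13: (13, -6, 147), (13, 6, 147)  [2]
  a=14: (14, -8, 137), (14, 8, 137)  [2]
  a=15..16: none
  a=17: (17, -12, 114), (17, 12, 114)  [2]
  a=18: none
  a=19: (19, -12, 102), (19, 12, 102)  [2]
  a=20: none
  a=21: (21, -6, 91), (21, 6, 91)  [2]
  a=22: (22, -20, 91), (22, 20, 91)  [2]
  a=23..25: none
  a=26: (26, -20, 77), (26, 20, 77)  [2]
  a=27..30: none
  a=31: (31, -24, 66), (31, 24, 66)  [2]
  a=32: none
  a=33: (33, -24, 62), (33, 24, 62)  [2]
  a=34: (34, -12, 57), (34, 12, 57)  [2]
  a=35..37: none
  a=38: (38, -12, 51), (38, 12, 51)  [2]
  a=39: (39, -6, 49), (39, 6, 49)  [2]
  a=40: none
  a=41: (41, -10, 47), (41, 10, 47)  [2]
  a=42: (42, -36, 53), (42, 36, 53)  [2]
  a=43..50: none
Total reduced forms: 1 + 1 + 1 + 1 + 2 + 2 + 2 + 2 + 2 + 2 + 2 + 2 + 2 + 2 + 2 + 2 + 2 + 2 + 2 + 2 = 36
h = 36

36


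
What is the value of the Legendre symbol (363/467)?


p = 467 is prime, so compute (363/467) with the reciprocity algorithm (Jacobi-symbol steps: pull out 2s via (2/n), flip via reciprocity, reduce):
  reciprocity: (363/467) -> -(467/363)
  reduce: (104/363)
  pull out 2: (2/363) = -1  (since 363 mod 8 = 3)
  pull out 2: (2/363) = -1  (since 363 mod 8 = 3)
  pull out 2: (2/363) = -1  (since 363 mod 8 = 3)
  reciprocity: (13/363) -> +(363/13)
  reduce: (12/13)
  pull out 2: (2/13) = -1  (since 13 mod 8 = 5)
  pull out 2: (2/13) = -1  (since 13 mod 8 = 5)
  reciprocity: (3/13) -> +(13/3)
  reduce: (1/3)
  (1/3) = 1
Product of signs = 1
(363/467) = 1

1


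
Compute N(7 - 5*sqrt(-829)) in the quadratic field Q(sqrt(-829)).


N(a + b*sqrt(d)) = a^2 - d*b^2
= (7)^2 - (-829)*(-5)^2
= 49 + 20725
= 20774

20774


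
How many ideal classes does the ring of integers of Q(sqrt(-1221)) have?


K = Q(sqrt(-1221)). d mod 4 = 3, so D = disc(K) = 4d = -4884
h(K) equals the number of primitive reduced positive-definite forms (a, b, c) = a*x^2 + b*x*y + c*y^2 with b^2 - 4ac = D,
where reduced means |b| <= a <= c, with b >= 0 whenever |b| = a or a = c, and primitive means gcd(a, b, c) = 1.
Reduced forces 3a^2 <= |D| = 4884, so 1 <= a <= 40; b must have the parity of D, and c = (b^2 - D)/(4a) must be an integer >= a.
Enumerate a = 1..40, b in [-a, a]:
  a=1: (1, 0, 1221)  [1]
  a=2: (2, 2, 611)  [1]
  a=3: (3, 0, 407)  [1]
  a=4: none
  a=5: (5, -4, 245), (5, 4, 245)  [2]
  a=6: (6, 6, 205)  [1]
  a=7: (7, -4, 175), (7, 4, 175)  [2]
  a=8..9: none
  a=10: (10, -6, 123), (10, 6, 123)  [2]
  a=11: (11, 0, 111)  [1]
  a=12: none
  a=13: (13, -2, 94), (13, 2, 94)  [2]
  a=14: (14, -10, 89), (14, 10, 89)  [2]
  a=15: (15, -6, 82), (15, 6, 82)  [2]
  a=16..20: none
  a=21: (21, -18, 62), (21, 18, 62)  [2]
  a=22: (22, 22, 61)  [1]
  a=23..24: none
  a=25: (25, -4, 49), (25, 4, 49)  [2]
  a=26: (26, -2, 47), (26, 2, 47)  [2]
  a=27..29: none
  a=30: (30, -6, 41), (30, 6, 41)  [2]
  a=31: (31, -18, 42), (31, 18, 42)  [2]
  a=32: none
  a=33: (33, 0, 37)  [1]
  a=34: none
  a=35: (35, -24, 39), (35, 4, 35), (35, 24, 39)  [3]
  a=36..40: none
Total reduced forms: 1 + 1 + 1 + 2 + 1 + 2 + 2 + 1 + 2 + 2 + 2 + 2 + 1 + 2 + 2 + 2 + 2 + 1 + 3 = 32
h = 32

32


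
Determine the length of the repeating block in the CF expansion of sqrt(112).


Run the CF algorithm for sqrt(112).
a_0 = floor(sqrt(112)) = 10; set m_0=0, q_0=1.
Recurrence: m' = q*a - m,  q' = (d - m'^2)/q,  a' = floor((a_0 + m')/q').
  step 1: m=10, q=12, a=1
  step 2: m=2, q=9, a=1
  step 3: m=7, q=7, a=2
  step 4: m=7, q=9, a=1
  step 5: m=2, q=12, a=1
  step 6: m=10, q=1, a=20
a_6 = 2*a_0 = 20, so the period closes here.
sqrt(112) = [10; 1, 1, 2, 1, 1, 20]
Period length = 6

6


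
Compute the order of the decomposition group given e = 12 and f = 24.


|D_P| = e * f
= 12 * 24
= 288

288


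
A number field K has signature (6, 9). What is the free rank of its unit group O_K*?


By Dirichlet's unit theorem:
rank = r1 + r2 - 1
= 6 + 9 - 1
= 14

14


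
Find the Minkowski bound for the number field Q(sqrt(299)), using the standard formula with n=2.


d = 299, d mod 4 = 3, so disc(K) = 4d = 1196; |disc(K)| = 1196
Real quadratic field, so n = 2, s = r2 = 0, r1 = 2
M = (n!/n^n) * (4/pi)^s * sqrt(|disc(K)|) = (2!/2^2) * (4/pi)^0 * sqrt(1196)
= 0.5 * 1.000000 * 34.583233
= 17.2916

17.2916


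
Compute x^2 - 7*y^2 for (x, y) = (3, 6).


x^2 - d*y^2
= 3^2 - 7*6^2
= 9 - 252
= -243

-243


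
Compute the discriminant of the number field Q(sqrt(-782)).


For K = Q(sqrt(d)) with d squarefree: disc(K) = d if d = 1 mod 4, and disc(K) = 4d if d = 2 or 3 mod 4.
Here d = -782, and d mod 4 = 2.
d = 2 mod 4, not 1 (O_K = Z[sqrt(d)]), so disc(K) = 4d = 4 * (-782) = -3128

-3128


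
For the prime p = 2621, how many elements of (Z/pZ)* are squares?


For prime p, the number of non-zero quadratic residues is (p-1)/2.
= (2621-1)/2
= 1310

1310


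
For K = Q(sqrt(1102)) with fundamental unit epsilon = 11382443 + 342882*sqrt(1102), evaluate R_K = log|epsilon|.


epsilon = 11382443 + 342882*sqrt(1102)
= 2.2765e+07
R = ln(2.2765e+07)
= 16.9407

16.9407


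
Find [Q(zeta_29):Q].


The degree equals Euler's totient phi(29).
29 = 29
phi(29) = 28

28


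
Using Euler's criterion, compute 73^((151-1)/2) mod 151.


p = 151 is prime and the exponent is (p-1)/2 = 75, so by Euler's criterion 73^75 = (73/151) = +1 or -1 mod 151.
Compute by square-and-multiply:
  75 = 64 + 8 + 2 + 1 (binary 1001011)
  Repeated squaring mod 151: 73^1 = 73, 73^2 = 44, 73^4 = 124, 73^8 = 125, 73^16 = 72, 73^32 = 50, 73^64 = 84
  73^75 = 73^64 * 73^8 * 73^2 * 73^1 = 84 * 125 * 44 * 73 mod 151
    84 * 125 = 10500 = 81 mod 151
    81 * 44 = 3564 = 91 mod 151
    91 * 73 = 6643 = 150 mod 151
  73^75 = 150 mod 151
Result 150 = p - 1 = -1 mod 151: 73 is a quadratic non-residue mod 151. As a residue in [0, p-1] the value is 150.
73^75 mod 151 = 150

150


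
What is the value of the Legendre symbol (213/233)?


p = 233 is prime, so compute (213/233) with the reciprocity algorithm (Jacobi-symbol steps: pull out 2s via (2/n), flip via reciprocity, reduce):
  reciprocity: (213/233) -> +(233/213)
  reduce: (20/213)
  pull out 2: (2/213) = -1  (since 213 mod 8 = 5)
  pull out 2: (2/213) = -1  (since 213 mod 8 = 5)
  reciprocity: (5/213) -> +(213/5)
  reduce: (3/5)
  reciprocity: (3/5) -> +(5/3)
  reduce: (2/3)
  pull out 2: (2/3) = -1  (since 3 mod 8 = 3)
  (1/3) = 1
Product of signs = -1
(213/233) = -1

-1


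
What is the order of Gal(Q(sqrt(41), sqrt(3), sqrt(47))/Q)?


The 3 square roots of distinct primes are multiplicatively independent over Q,
so [K:Q] = 2^3 and Gal(K/Q) is isomorphic to (Z/2Z)^3.
|Gal| = 2^3 = 8

8


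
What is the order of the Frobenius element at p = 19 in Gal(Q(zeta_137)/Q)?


The Frobenius at p in Gal(Q(zeta_n)/Q) = (Z/nZ)* is the class of p, so its order is ord_137(19), the smallest k >= 1 with 19^k = 1 mod 137.
n = 137 = 137, phi(137) = 136; the order divides phi(n).
Divisors of 136: 1, 2, 4, 8, 17, 34, 68, 136
Repeated squaring mod 137: 19^1 = 19, 19^2 = 87, 19^4 = 34, 19^8 = 60, 19^16 = 38, 19^32 = 74, 19^64 = 133, 19^128 = 16
Test divisors in increasing order:
  k=1: 19^1 = 19 mod 137
  k=2: 19^2 = 87 mod 137
  k=4: 19^4 = 34 mod 137
  k=8: 19^8 = 60 mod 137
  k=17: 19^17 = 38 * 19 = 37 mod 137
  k=34: 19^34 = 74 * 87 = 136 mod 137
  k=68: 19^68 = 133 * 34 = 1 mod 137  <- first divisor giving 1
Order = 68

68
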